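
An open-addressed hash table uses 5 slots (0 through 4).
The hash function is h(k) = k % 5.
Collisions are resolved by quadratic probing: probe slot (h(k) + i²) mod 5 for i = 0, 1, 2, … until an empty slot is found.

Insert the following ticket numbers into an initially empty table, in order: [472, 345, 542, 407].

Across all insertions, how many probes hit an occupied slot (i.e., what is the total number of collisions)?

472: h=2 -> slot 2
345: h=0 -> slot 0
542: h=2, probe 2,3 -> slot 3
407: h=2, probe 2,3,1 -> slot 1
Table: [345, 407, 472, 542, ∅]

3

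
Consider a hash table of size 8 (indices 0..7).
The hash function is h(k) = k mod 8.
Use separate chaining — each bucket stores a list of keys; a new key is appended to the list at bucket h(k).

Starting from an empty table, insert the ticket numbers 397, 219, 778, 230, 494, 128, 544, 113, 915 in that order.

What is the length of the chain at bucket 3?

Insert 397: h=5, bucket 5 empty -> new chain.
Insert 219: h=3, bucket 3 empty -> new chain.
Insert 778: h=2, bucket 2 empty -> new chain.
Insert 230: h=6, bucket 6 empty -> new chain.
Insert 494: h=6, bucket 6 nonempty -> append to chain.
Insert 128: h=0, bucket 0 empty -> new chain.
Insert 544: h=0, bucket 0 nonempty -> append to chain.
Insert 113: h=1, bucket 1 empty -> new chain.
Insert 915: h=3, bucket 3 nonempty -> append to chain.
Final buckets:
0: 128 -> 544
1: 113
2: 778
3: 219 -> 915
4: _
5: 397
6: 230 -> 494
7: _

2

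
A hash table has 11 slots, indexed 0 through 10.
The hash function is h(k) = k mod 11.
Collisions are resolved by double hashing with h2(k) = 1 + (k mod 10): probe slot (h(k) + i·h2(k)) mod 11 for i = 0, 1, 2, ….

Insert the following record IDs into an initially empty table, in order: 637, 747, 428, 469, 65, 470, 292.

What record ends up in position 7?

747

637: h=10 => slot 10
747: h=10, h2=8, probe 10,7 => slot 7
428: h=10, h2=9, probe 10,8 => slot 8
469: h=7, h2=10, probe 7,6 => slot 6
65: h=10, h2=6, probe 10,5 => slot 5
470: h=8, h2=1, probe 8,9 => slot 9
292: h=6, h2=3, probe 6,9,1 => slot 1
Table: [∅, 292, ∅, ∅, ∅, 65, 469, 747, 428, 470, 637]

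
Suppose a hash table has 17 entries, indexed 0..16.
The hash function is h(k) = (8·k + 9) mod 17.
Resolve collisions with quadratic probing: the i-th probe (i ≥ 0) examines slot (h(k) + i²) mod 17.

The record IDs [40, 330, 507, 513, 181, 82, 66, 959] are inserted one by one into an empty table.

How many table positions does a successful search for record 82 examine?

40: h=6 → slot 6
330: h=14 → slot 14
507: h=2 → slot 2
513: h=16 → slot 16
181: h=12 → slot 12
82: h=2, probe 2,3 → slot 3
66: h=10 → slot 10
959: h=14, probe 14,15 → slot 15
Table: [—, —, 507, 82, —, —, 40, —, —, —, 66, —, 181, —, 330, 959, 513]
Lookup 82: h=2, probe 2,3 → found at 3.

2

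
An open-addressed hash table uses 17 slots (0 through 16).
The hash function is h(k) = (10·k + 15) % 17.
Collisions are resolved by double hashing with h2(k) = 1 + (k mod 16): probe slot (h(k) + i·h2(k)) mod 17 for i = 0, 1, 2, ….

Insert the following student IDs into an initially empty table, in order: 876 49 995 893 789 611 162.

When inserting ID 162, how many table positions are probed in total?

876: h=3 → slot 3
49: h=12 → slot 12
995: h=3, h2=4, probe 3,7 → slot 7
893: h=3, h2=14, probe 3,0 → slot 0
789: h=0, h2=6, probe 0,6 → slot 6
611: h=5 → slot 5
162: h=3, h2=3, probe 3,6,9 → slot 9
Table: [893, —, —, 876, —, 611, 789, 995, —, 162, —, —, 49, —, —, —, —]

3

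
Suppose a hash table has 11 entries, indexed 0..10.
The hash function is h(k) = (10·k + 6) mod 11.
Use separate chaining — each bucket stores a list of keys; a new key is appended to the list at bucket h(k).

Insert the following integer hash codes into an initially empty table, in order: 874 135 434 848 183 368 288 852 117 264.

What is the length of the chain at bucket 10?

874 -> bucket 1
135 -> bucket 3
434 -> bucket 1 (collision)
848 -> bucket 5
183 -> bucket 10
368 -> bucket 1 (collision)
288 -> bucket 4
852 -> bucket 1 (collision)
117 -> bucket 10 (collision)
264 -> bucket 6
Final buckets:
0: .
1: 874 -> 434 -> 368 -> 852
2: .
3: 135
4: 288
5: 848
6: 264
7: .
8: .
9: .
10: 183 -> 117

2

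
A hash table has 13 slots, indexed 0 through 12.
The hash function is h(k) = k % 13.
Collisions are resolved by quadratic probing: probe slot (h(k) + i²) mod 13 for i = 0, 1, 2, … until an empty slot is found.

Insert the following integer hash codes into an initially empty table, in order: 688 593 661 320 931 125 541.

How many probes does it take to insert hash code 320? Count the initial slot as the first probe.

2

Insert 688: h=12, slot 12 empty -> index 12.
Insert 593: h=8, slot 8 empty -> index 8.
Insert 661: h=11, slot 11 empty -> index 11.
Insert 320: h=8, slot 8 occupied -> index 9.
Insert 931: h=8, slots 8,9,12 occupied -> index 4.
Insert 125: h=8, slots 8,9,12,4,11 occupied -> index 7.
Insert 541: h=8, slots 8,9,12,4,11,7 occupied -> index 5.
Table: [∅, ∅, ∅, ∅, 931, 541, ∅, 125, 593, 320, ∅, 661, 688]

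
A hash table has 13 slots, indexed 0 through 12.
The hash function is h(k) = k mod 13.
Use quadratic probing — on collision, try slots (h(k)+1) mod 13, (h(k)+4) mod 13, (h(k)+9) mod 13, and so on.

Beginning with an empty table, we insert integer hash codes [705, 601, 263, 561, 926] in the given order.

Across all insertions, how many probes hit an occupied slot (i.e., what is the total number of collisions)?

705: h=3 => slot 3
601: h=3, probe 3,4 => slot 4
263: h=3, probe 3,4,7 => slot 7
561: h=2 => slot 2
926: h=3, probe 3,4,7,12 => slot 12
Table: [., ., 561, 705, 601, ., ., 263, ., ., ., ., 926]

6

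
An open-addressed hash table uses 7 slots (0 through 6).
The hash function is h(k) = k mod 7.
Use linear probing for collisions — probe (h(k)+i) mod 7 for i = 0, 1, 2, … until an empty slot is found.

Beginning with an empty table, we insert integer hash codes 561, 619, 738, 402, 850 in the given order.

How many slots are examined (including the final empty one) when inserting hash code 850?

4

561 hashes to 1; slot 1 is free => place at 1.
619 hashes to 3; slot 3 is free => place at 3.
738 hashes to 3; 3 taken => place at 4.
402 hashes to 3; 3,4 taken => place at 5.
850 hashes to 3; 3,4,5 taken => place at 6.
Table: [., 561, ., 619, 738, 402, 850]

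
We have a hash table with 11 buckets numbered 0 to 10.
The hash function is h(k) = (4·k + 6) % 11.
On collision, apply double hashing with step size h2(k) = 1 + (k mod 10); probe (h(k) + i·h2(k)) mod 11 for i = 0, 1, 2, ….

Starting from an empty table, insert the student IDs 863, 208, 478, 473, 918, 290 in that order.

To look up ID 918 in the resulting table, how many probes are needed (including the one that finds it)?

4

Insert 863: h=4, slot 4 empty => index 4.
Insert 208: h=2, slot 2 empty => index 2.
Insert 478: h=4, h2=9, slots 4,2 occupied => index 0.
Insert 473: h=6, slot 6 empty => index 6.
Insert 918: h=4, h2=9, slots 4,2,0 occupied => index 9.
Insert 290: h=0, h2=1, slot 0 occupied => index 1.
Table: [478, 290, 208, _, 863, _, 473, _, _, 918, _]
Lookup 918: h=4, h2=9, probe 4,2,0,9 → found at 9.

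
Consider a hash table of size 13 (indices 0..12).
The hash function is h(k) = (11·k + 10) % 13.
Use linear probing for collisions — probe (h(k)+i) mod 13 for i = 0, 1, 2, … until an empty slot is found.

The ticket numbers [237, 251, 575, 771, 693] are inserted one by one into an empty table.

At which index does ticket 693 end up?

6

237 hashes to 4; slot 4 is free → place at 4.
251 hashes to 2; slot 2 is free → place at 2.
575 hashes to 4; 4 taken → place at 5.
771 hashes to 2; 2 taken → place at 3.
693 hashes to 2; 2,3,4,5 taken → place at 6.
Table: [-, -, 251, 771, 237, 575, 693, -, -, -, -, -, -]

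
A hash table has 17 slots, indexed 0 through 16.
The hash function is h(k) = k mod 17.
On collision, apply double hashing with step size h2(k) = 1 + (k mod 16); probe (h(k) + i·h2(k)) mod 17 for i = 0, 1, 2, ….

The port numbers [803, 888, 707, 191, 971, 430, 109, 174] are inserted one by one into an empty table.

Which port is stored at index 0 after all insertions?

174

803: h=4 => slot 4
888: h=4, h2=9, probe 4,13 => slot 13
707: h=10 => slot 10
191: h=4, h2=16, probe 4,3 => slot 3
971: h=2 => slot 2
430: h=5 => slot 5
109: h=7 => slot 7
174: h=4, h2=15, probe 4,2,0 => slot 0
Table: [174, ∅, 971, 191, 803, 430, ∅, 109, ∅, ∅, 707, ∅, ∅, 888, ∅, ∅, ∅]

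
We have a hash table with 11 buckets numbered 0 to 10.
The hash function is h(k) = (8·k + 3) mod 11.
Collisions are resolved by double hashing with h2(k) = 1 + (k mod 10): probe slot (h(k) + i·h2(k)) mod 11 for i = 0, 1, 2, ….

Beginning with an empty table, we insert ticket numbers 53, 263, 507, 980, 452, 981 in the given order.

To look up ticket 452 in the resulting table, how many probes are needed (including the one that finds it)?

53 hashes to 9; slot 9 is free → place at 9.
263 hashes to 6; slot 6 is free → place at 6.
507 hashes to 0; slot 0 is free → place at 0.
980 hashes to 0, h2=1; 0 taken → place at 1.
452 hashes to 0, h2=3; 0 taken → place at 3.
981 hashes to 8; slot 8 is free → place at 8.
Table: [507, 980, ., 452, ., ., 263, ., 981, 53, .]
Lookup 452: h=0, h2=3, probe 0,3 → found at 3.

2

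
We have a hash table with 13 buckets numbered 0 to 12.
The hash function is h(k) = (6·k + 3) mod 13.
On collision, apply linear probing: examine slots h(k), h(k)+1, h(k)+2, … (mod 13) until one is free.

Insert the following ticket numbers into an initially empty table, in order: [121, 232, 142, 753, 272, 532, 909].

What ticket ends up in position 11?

Insert 121: h=1, slot 1 empty → index 1.
Insert 232: h=4, slot 4 empty → index 4.
Insert 142: h=10, slot 10 empty → index 10.
Insert 753: h=10, slot 10 occupied → index 11.
Insert 272: h=10, slots 10,11 occupied → index 12.
Insert 532: h=10, slots 10,11,12 occupied → index 0.
Insert 909: h=10, slots 10,11,12,0,1 occupied → index 2.
Table: [532, 121, 909, ., 232, ., ., ., ., ., 142, 753, 272]

753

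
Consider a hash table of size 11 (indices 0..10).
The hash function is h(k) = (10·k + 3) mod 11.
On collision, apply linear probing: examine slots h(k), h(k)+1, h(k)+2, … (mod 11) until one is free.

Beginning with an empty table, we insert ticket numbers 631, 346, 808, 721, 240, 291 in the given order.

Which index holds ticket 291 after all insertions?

Insert 631: h=10, slot 10 empty → index 10.
Insert 346: h=9, slot 9 empty → index 9.
Insert 808: h=9, slots 9,10 occupied → index 0.
Insert 721: h=8, slot 8 empty → index 8.
Insert 240: h=5, slot 5 empty → index 5.
Insert 291: h=9, slots 9,10,0 occupied → index 1.
Table: [808, 291, ., ., ., 240, ., ., 721, 346, 631]

1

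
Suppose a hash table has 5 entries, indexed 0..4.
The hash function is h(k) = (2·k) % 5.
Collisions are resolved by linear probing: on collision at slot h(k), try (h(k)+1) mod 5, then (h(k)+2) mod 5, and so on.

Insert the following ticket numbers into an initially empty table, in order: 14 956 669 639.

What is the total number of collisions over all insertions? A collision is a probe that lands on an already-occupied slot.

3

14 hashes to 3; slot 3 is free → place at 3.
956 hashes to 2; slot 2 is free → place at 2.
669 hashes to 3; 3 taken → place at 4.
639 hashes to 3; 3,4 taken → place at 0.
Table: [639, -, 956, 14, 669]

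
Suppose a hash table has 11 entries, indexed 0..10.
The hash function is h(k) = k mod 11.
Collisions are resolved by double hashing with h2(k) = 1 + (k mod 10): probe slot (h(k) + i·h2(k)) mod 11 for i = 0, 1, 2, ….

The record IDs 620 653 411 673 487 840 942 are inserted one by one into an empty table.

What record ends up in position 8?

620: h=4 → slot 4
653: h=4, h2=4, probe 4,8 → slot 8
411: h=4, h2=2, probe 4,6 → slot 6
673: h=2 → slot 2
487: h=3 → slot 3
840: h=4, h2=1, probe 4,5 → slot 5
942: h=7 → slot 7
Table: [∅, ∅, 673, 487, 620, 840, 411, 942, 653, ∅, ∅]

653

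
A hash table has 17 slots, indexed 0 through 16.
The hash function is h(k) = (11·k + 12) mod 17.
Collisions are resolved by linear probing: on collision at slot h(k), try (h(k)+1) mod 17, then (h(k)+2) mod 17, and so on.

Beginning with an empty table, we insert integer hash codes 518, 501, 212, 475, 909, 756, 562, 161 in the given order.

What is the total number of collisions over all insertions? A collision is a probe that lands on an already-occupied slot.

18

Insert 518: h=15, slot 15 empty -> index 15.
Insert 501: h=15, slot 15 occupied -> index 16.
Insert 212: h=15, slots 15,16 occupied -> index 0.
Insert 475: h=1, slot 1 empty -> index 1.
Insert 909: h=15, slots 15,16,0,1 occupied -> index 2.
Insert 756: h=15, slots 15,16,0,1,2 occupied -> index 3.
Insert 562: h=6, slot 6 empty -> index 6.
Insert 161: h=15, slots 15,16,0,1,2,3 occupied -> index 4.
Table: [212, 475, 909, 756, 161, -, 562, -, -, -, -, -, -, -, -, 518, 501]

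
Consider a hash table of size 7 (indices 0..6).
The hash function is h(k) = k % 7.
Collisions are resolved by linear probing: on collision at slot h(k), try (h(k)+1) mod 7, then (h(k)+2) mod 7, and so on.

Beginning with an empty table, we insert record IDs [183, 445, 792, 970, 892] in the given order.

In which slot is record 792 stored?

2

183: h=1 => slot 1
445: h=4 => slot 4
792: h=1, probe 1,2 => slot 2
970: h=4, probe 4,5 => slot 5
892: h=3 => slot 3
Table: [∅, 183, 792, 892, 445, 970, ∅]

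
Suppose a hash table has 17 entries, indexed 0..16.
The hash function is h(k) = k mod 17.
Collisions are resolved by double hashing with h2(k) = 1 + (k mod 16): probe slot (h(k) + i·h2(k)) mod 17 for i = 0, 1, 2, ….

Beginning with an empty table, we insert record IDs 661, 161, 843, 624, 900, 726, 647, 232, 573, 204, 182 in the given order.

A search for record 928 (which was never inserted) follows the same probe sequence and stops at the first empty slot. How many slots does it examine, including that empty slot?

661 hashes to 15; slot 15 is free -> place at 15.
161 hashes to 8; slot 8 is free -> place at 8.
843 hashes to 10; slot 10 is free -> place at 10.
624 hashes to 12; slot 12 is free -> place at 12.
900 hashes to 16; slot 16 is free -> place at 16.
726 hashes to 12, h2=7; 12 taken -> place at 2.
647 hashes to 1; slot 1 is free -> place at 1.
232 hashes to 11; slot 11 is free -> place at 11.
573 hashes to 12, h2=14; 12 taken -> place at 9.
204 hashes to 0; slot 0 is free -> place at 0.
182 hashes to 12, h2=7; 12,2,9,16 taken -> place at 6.
Table: [204, 647, 726, ∅, ∅, ∅, 182, ∅, 161, 573, 843, 232, 624, ∅, ∅, 661, 900]
Lookup 928: h=10, h2=1, probe 10,11,12,13 → slot 13 empty, not found.

4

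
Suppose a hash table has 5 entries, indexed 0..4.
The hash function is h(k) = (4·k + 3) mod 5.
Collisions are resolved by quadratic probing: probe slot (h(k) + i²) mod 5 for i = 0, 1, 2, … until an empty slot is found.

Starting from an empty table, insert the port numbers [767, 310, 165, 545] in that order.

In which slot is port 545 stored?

767 hashes to 1; slot 1 is free => place at 1.
310 hashes to 3; slot 3 is free => place at 3.
165 hashes to 3; 3 taken => place at 4.
545 hashes to 3; 3,4 taken => place at 2.
Table: [—, 767, 545, 310, 165]

2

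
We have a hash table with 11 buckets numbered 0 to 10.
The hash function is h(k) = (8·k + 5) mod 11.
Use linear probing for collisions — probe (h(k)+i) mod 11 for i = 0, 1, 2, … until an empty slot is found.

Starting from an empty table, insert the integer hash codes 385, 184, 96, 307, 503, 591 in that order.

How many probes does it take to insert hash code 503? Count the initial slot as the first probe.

385: h=5 -> slot 5
184: h=3 -> slot 3
96: h=3, probe 3,4 -> slot 4
307: h=8 -> slot 8
503: h=3, probe 3,4,5,6 -> slot 6
591: h=3, probe 3,4,5,6,7 -> slot 7
Table: [-, -, -, 184, 96, 385, 503, 591, 307, -, -]

4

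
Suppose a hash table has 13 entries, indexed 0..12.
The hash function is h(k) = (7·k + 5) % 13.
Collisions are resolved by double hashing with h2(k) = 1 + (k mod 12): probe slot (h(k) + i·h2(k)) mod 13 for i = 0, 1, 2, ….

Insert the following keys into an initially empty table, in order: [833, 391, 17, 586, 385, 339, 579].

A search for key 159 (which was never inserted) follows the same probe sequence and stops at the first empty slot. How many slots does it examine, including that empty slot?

833: h=12 => slot 12
391: h=12, h2=8, probe 12,7 => slot 7
17: h=7, h2=6, probe 7,0 => slot 0
586: h=12, h2=11, probe 12,10 => slot 10
385: h=9 => slot 9
339: h=12, h2=4, probe 12,3 => slot 3
579: h=2 => slot 2
Table: [17, —, 579, 339, —, —, —, 391, —, 385, 586, —, 833]
Lookup 159: h=0, h2=4, probe 0,4 → slot 4 empty, not found.

2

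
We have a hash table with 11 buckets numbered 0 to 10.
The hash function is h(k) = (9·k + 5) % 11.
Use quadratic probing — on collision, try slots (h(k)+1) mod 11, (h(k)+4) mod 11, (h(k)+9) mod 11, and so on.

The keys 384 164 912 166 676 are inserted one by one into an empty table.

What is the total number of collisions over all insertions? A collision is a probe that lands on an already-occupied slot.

384 hashes to 7; slot 7 is free => place at 7.
164 hashes to 7; 7 taken => place at 8.
912 hashes to 7; 7,8 taken => place at 0.
166 hashes to 3; slot 3 is free => place at 3.
676 hashes to 6; slot 6 is free => place at 6.
Table: [912, _, _, 166, _, _, 676, 384, 164, _, _]

3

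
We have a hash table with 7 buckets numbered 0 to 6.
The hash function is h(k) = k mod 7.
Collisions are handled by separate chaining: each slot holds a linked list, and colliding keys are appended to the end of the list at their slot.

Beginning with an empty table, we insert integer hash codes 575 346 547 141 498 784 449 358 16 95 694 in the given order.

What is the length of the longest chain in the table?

7

Insert 575: h=1, bucket 1 empty → new chain.
Insert 346: h=3, bucket 3 empty → new chain.
Insert 547: h=1, bucket 1 nonempty → append to chain.
Insert 141: h=1, bucket 1 nonempty → append to chain.
Insert 498: h=1, bucket 1 nonempty → append to chain.
Insert 784: h=0, bucket 0 empty → new chain.
Insert 449: h=1, bucket 1 nonempty → append to chain.
Insert 358: h=1, bucket 1 nonempty → append to chain.
Insert 16: h=2, bucket 2 empty → new chain.
Insert 95: h=4, bucket 4 empty → new chain.
Insert 694: h=1, bucket 1 nonempty → append to chain.
Final buckets:
0: 784
1: 575 -> 547 -> 141 -> 498 -> 449 -> 358 -> 694
2: 16
3: 346
4: 95
5: -
6: -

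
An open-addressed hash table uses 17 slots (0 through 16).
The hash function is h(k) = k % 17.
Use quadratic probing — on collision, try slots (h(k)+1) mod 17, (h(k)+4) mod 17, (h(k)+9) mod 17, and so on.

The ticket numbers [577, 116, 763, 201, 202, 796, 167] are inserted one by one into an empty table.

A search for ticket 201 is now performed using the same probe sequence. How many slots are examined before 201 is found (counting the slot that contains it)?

3

577 hashes to 16; slot 16 is free -> place at 16.
116 hashes to 14; slot 14 is free -> place at 14.
763 hashes to 15; slot 15 is free -> place at 15.
201 hashes to 14; 14,15 taken -> place at 1.
202 hashes to 15; 15,16 taken -> place at 2.
796 hashes to 14; 14,15,1 taken -> place at 6.
167 hashes to 14; 14,15,1,6 taken -> place at 13.
Table: [., 201, 202, ., ., ., 796, ., ., ., ., ., ., 167, 116, 763, 577]
Lookup 201: h=14, probe 14,15,1 → found at 1.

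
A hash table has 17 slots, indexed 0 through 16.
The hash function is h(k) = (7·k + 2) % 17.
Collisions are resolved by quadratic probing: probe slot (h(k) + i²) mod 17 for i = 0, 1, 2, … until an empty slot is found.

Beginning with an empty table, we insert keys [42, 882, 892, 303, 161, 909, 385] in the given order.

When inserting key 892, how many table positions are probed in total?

2

Insert 42: h=7, slot 7 empty → index 7.
Insert 882: h=5, slot 5 empty → index 5.
Insert 892: h=7, slot 7 occupied → index 8.
Insert 303: h=15, slot 15 empty → index 15.
Insert 161: h=7, slots 7,8 occupied → index 11.
Insert 909: h=7, slots 7,8,11 occupied → index 16.
Insert 385: h=11, slot 11 occupied → index 12.
Table: [_, _, _, _, _, 882, _, 42, 892, _, _, 161, 385, _, _, 303, 909]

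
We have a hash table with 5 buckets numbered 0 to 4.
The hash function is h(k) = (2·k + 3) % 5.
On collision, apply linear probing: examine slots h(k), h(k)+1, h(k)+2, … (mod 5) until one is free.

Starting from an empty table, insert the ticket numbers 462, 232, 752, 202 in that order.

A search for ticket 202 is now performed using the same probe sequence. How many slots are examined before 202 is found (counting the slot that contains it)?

Insert 462: h=2, slot 2 empty => index 2.
Insert 232: h=2, slot 2 occupied => index 3.
Insert 752: h=2, slots 2,3 occupied => index 4.
Insert 202: h=2, slots 2,3,4 occupied => index 0.
Table: [202, ∅, 462, 232, 752]
Lookup 202: h=2, probe 2,3,4,0 → found at 0.

4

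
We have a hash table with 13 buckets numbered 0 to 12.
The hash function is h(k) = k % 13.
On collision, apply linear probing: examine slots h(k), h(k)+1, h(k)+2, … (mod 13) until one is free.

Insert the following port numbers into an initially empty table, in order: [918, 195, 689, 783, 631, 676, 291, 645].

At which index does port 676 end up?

Insert 918: h=8, slot 8 empty -> index 8.
Insert 195: h=0, slot 0 empty -> index 0.
Insert 689: h=0, slot 0 occupied -> index 1.
Insert 783: h=3, slot 3 empty -> index 3.
Insert 631: h=7, slot 7 empty -> index 7.
Insert 676: h=0, slots 0,1 occupied -> index 2.
Insert 291: h=5, slot 5 empty -> index 5.
Insert 645: h=8, slot 8 occupied -> index 9.
Table: [195, 689, 676, 783, ., 291, ., 631, 918, 645, ., ., .]

2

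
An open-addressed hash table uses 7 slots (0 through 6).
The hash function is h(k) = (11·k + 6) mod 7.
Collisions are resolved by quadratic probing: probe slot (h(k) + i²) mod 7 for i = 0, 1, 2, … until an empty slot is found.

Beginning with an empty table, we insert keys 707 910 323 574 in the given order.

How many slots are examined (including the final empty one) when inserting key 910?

707 hashes to 6; slot 6 is free → place at 6.
910 hashes to 6; 6 taken → place at 0.
323 hashes to 3; slot 3 is free → place at 3.
574 hashes to 6; 6,0,3 taken → place at 1.
Table: [910, 574, —, 323, —, —, 707]

2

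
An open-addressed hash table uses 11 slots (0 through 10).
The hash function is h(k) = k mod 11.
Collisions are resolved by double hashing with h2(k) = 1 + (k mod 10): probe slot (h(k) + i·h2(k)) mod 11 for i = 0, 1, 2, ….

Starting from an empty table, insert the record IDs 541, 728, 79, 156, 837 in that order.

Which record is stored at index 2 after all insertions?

541

541 hashes to 2; slot 2 is free -> place at 2.
728 hashes to 2, h2=9; 2 taken -> place at 0.
79 hashes to 2, h2=10; 2 taken -> place at 1.
156 hashes to 2, h2=7; 2 taken -> place at 9.
837 hashes to 1, h2=8; 1,9 taken -> place at 6.
Table: [728, 79, 541, _, _, _, 837, _, _, 156, _]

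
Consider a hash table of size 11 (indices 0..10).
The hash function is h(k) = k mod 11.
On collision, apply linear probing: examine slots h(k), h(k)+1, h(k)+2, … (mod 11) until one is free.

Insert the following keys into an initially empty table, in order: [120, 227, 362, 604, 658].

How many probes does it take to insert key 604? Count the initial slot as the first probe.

120 hashes to 10; slot 10 is free -> place at 10.
227 hashes to 7; slot 7 is free -> place at 7.
362 hashes to 10; 10 taken -> place at 0.
604 hashes to 10; 10,0 taken -> place at 1.
658 hashes to 9; slot 9 is free -> place at 9.
Table: [362, 604, _, _, _, _, _, 227, _, 658, 120]

3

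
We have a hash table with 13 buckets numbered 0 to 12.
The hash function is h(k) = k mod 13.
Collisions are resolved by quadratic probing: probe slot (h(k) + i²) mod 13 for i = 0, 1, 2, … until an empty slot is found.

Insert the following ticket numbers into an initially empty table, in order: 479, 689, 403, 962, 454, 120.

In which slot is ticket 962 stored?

479 hashes to 11; slot 11 is free -> place at 11.
689 hashes to 0; slot 0 is free -> place at 0.
403 hashes to 0; 0 taken -> place at 1.
962 hashes to 0; 0,1 taken -> place at 4.
454 hashes to 12; slot 12 is free -> place at 12.
120 hashes to 3; slot 3 is free -> place at 3.
Table: [689, 403, —, 120, 962, —, —, —, —, —, —, 479, 454]

4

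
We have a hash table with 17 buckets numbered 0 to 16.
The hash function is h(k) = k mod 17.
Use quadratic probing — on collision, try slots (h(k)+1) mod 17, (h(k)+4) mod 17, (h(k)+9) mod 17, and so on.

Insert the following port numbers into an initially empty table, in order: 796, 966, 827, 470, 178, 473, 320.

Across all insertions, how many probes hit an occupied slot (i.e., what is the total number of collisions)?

796: h=14 → slot 14
966: h=14, probe 14,15 → slot 15
827: h=11 → slot 11
470: h=11, probe 11,12 → slot 12
178: h=8 → slot 8
473: h=14, probe 14,15,1 → slot 1
320: h=14, probe 14,15,1,6 → slot 6
Table: [∅, 473, ∅, ∅, ∅, ∅, 320, ∅, 178, ∅, ∅, 827, 470, ∅, 796, 966, ∅]

7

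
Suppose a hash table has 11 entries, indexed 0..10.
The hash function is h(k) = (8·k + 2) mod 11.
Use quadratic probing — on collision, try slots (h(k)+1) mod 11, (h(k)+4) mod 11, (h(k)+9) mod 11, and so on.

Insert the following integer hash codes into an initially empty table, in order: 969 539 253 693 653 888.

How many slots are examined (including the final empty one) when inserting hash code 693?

Insert 969: h=10, slot 10 empty -> index 10.
Insert 539: h=2, slot 2 empty -> index 2.
Insert 253: h=2, slot 2 occupied -> index 3.
Insert 693: h=2, slots 2,3 occupied -> index 6.
Insert 653: h=1, slot 1 empty -> index 1.
Insert 888: h=0, slot 0 empty -> index 0.
Table: [888, 653, 539, 253, ∅, ∅, 693, ∅, ∅, ∅, 969]

3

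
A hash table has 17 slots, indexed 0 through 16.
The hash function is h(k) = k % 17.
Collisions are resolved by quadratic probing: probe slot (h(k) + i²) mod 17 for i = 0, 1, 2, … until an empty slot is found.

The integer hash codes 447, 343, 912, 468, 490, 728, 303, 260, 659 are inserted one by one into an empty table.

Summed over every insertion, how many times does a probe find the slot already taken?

4

Insert 447: h=5, slot 5 empty -> index 5.
Insert 343: h=3, slot 3 empty -> index 3.
Insert 912: h=11, slot 11 empty -> index 11.
Insert 468: h=9, slot 9 empty -> index 9.
Insert 490: h=14, slot 14 empty -> index 14.
Insert 728: h=14, slot 14 occupied -> index 15.
Insert 303: h=14, slots 14,15 occupied -> index 1.
Insert 260: h=5, slot 5 occupied -> index 6.
Insert 659: h=13, slot 13 empty -> index 13.
Table: [_, 303, _, 343, _, 447, 260, _, _, 468, _, 912, _, 659, 490, 728, _]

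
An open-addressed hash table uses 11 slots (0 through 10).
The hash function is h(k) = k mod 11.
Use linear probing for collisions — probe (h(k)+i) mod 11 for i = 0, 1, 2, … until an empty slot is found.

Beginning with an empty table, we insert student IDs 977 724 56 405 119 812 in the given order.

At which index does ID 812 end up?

977 hashes to 9; slot 9 is free → place at 9.
724 hashes to 9; 9 taken → place at 10.
56 hashes to 1; slot 1 is free → place at 1.
405 hashes to 9; 9,10 taken → place at 0.
119 hashes to 9; 9,10,0,1 taken → place at 2.
812 hashes to 9; 9,10,0,1,2 taken → place at 3.
Table: [405, 56, 119, 812, _, _, _, _, _, 977, 724]

3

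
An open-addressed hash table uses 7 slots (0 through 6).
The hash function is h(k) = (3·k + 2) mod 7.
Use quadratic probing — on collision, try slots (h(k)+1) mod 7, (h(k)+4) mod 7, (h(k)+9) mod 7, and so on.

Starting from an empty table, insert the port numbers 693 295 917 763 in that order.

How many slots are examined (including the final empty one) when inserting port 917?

693 hashes to 2; slot 2 is free -> place at 2.
295 hashes to 5; slot 5 is free -> place at 5.
917 hashes to 2; 2 taken -> place at 3.
763 hashes to 2; 2,3 taken -> place at 6.
Table: [-, -, 693, 917, -, 295, 763]

2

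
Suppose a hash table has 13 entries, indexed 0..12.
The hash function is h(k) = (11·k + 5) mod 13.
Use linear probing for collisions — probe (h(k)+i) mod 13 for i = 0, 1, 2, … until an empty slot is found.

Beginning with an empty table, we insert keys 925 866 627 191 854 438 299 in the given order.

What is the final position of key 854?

Insert 925: h=1, slot 1 empty -> index 1.
Insert 866: h=2, slot 2 empty -> index 2.
Insert 627: h=12, slot 12 empty -> index 12.
Insert 191: h=0, slot 0 empty -> index 0.
Insert 854: h=0, slots 0,1,2 occupied -> index 3.
Insert 438: h=0, slots 0,1,2,3 occupied -> index 4.
Insert 299: h=5, slot 5 empty -> index 5.
Table: [191, 925, 866, 854, 438, 299, —, —, —, —, —, —, 627]

3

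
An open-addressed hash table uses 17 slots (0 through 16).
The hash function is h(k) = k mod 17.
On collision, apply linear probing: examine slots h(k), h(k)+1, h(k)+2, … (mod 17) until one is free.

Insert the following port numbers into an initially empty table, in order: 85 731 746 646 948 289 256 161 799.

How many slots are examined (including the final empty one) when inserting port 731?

2

Insert 85: h=0, slot 0 empty → index 0.
Insert 731: h=0, slot 0 occupied → index 1.
Insert 746: h=15, slot 15 empty → index 15.
Insert 646: h=0, slots 0,1 occupied → index 2.
Insert 948: h=13, slot 13 empty → index 13.
Insert 289: h=0, slots 0,1,2 occupied → index 3.
Insert 256: h=1, slots 1,2,3 occupied → index 4.
Insert 161: h=8, slot 8 empty → index 8.
Insert 799: h=0, slots 0,1,2,3,4 occupied → index 5.
Table: [85, 731, 646, 289, 256, 799, ∅, ∅, 161, ∅, ∅, ∅, ∅, 948, ∅, 746, ∅]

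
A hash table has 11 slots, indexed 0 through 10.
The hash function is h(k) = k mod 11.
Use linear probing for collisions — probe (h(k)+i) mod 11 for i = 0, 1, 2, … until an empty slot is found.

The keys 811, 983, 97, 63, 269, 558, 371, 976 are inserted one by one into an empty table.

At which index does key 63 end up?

811 hashes to 8; slot 8 is free → place at 8.
983 hashes to 4; slot 4 is free → place at 4.
97 hashes to 9; slot 9 is free → place at 9.
63 hashes to 8; 8,9 taken → place at 10.
269 hashes to 5; slot 5 is free → place at 5.
558 hashes to 8; 8,9,10 taken → place at 0.
371 hashes to 8; 8,9,10,0 taken → place at 1.
976 hashes to 8; 8,9,10,0,1 taken → place at 2.
Table: [558, 371, 976, —, 983, 269, —, —, 811, 97, 63]

10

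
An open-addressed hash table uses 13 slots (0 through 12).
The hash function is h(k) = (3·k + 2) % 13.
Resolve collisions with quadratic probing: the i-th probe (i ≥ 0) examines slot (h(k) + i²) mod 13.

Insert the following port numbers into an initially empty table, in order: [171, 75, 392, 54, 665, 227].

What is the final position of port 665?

4

Insert 171: h=8, slot 8 empty => index 8.
Insert 75: h=6, slot 6 empty => index 6.
Insert 392: h=8, slot 8 occupied => index 9.
Insert 54: h=8, slots 8,9 occupied => index 12.
Insert 665: h=8, slots 8,9,12 occupied => index 4.
Insert 227: h=7, slot 7 empty => index 7.
Table: [-, -, -, -, 665, -, 75, 227, 171, 392, -, -, 54]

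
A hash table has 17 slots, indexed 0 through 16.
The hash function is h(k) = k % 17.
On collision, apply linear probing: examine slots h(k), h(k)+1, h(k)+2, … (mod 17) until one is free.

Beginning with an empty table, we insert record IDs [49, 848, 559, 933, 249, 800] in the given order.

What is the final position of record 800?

2

49 hashes to 15; slot 15 is free => place at 15.
848 hashes to 15; 15 taken => place at 16.
559 hashes to 15; 15,16 taken => place at 0.
933 hashes to 15; 15,16,0 taken => place at 1.
249 hashes to 11; slot 11 is free => place at 11.
800 hashes to 1; 1 taken => place at 2.
Table: [559, 933, 800, ∅, ∅, ∅, ∅, ∅, ∅, ∅, ∅, 249, ∅, ∅, ∅, 49, 848]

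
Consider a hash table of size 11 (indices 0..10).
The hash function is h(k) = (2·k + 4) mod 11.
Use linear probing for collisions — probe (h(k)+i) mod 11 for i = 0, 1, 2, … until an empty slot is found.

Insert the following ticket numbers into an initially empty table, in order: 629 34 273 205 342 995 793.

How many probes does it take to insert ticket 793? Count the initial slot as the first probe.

5

629: h=8 → slot 8
34: h=6 → slot 6
273: h=0 → slot 0
205: h=7 → slot 7
342: h=6, probe 6,7,8,9 → slot 9
995: h=3 → slot 3
793: h=6, probe 6,7,8,9,10 → slot 10
Table: [273, ∅, ∅, 995, ∅, ∅, 34, 205, 629, 342, 793]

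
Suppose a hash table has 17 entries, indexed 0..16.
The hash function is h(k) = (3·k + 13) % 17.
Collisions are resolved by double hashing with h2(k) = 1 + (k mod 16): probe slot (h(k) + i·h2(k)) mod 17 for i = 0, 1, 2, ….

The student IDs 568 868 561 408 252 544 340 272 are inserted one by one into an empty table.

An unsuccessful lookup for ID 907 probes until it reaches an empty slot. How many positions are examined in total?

2

568 hashes to 0; slot 0 is free → place at 0.
868 hashes to 16; slot 16 is free → place at 16.
561 hashes to 13; slot 13 is free → place at 13.
408 hashes to 13, h2=9; 13 taken → place at 5.
252 hashes to 4; slot 4 is free → place at 4.
544 hashes to 13, h2=1; 13 taken → place at 14.
340 hashes to 13, h2=5; 13 taken → place at 1.
272 hashes to 13, h2=1; 13,14 taken → place at 15.
Table: [568, 340, _, _, 252, 408, _, _, _, _, _, _, _, 561, 544, 272, 868]
Lookup 907: h=14, h2=12, probe 14,9 → slot 9 empty, not found.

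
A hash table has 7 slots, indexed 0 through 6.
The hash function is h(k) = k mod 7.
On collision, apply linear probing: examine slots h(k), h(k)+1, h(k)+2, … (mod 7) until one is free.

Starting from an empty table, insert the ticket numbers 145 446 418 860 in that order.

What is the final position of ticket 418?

145: h=5 → slot 5
446: h=5, probe 5,6 → slot 6
418: h=5, probe 5,6,0 → slot 0
860: h=6, probe 6,0,1 → slot 1
Table: [418, 860, ∅, ∅, ∅, 145, 446]

0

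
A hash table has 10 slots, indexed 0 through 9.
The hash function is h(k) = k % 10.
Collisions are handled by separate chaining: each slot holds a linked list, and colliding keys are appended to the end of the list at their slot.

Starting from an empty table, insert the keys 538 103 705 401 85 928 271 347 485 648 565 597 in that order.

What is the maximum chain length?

4

Insert 538: h=8, bucket 8 empty -> new chain.
Insert 103: h=3, bucket 3 empty -> new chain.
Insert 705: h=5, bucket 5 empty -> new chain.
Insert 401: h=1, bucket 1 empty -> new chain.
Insert 85: h=5, bucket 5 nonempty -> append to chain.
Insert 928: h=8, bucket 8 nonempty -> append to chain.
Insert 271: h=1, bucket 1 nonempty -> append to chain.
Insert 347: h=7, bucket 7 empty -> new chain.
Insert 485: h=5, bucket 5 nonempty -> append to chain.
Insert 648: h=8, bucket 8 nonempty -> append to chain.
Insert 565: h=5, bucket 5 nonempty -> append to chain.
Insert 597: h=7, bucket 7 nonempty -> append to chain.
Final buckets:
0: ∅
1: 401 -> 271
2: ∅
3: 103
4: ∅
5: 705 -> 85 -> 485 -> 565
6: ∅
7: 347 -> 597
8: 538 -> 928 -> 648
9: ∅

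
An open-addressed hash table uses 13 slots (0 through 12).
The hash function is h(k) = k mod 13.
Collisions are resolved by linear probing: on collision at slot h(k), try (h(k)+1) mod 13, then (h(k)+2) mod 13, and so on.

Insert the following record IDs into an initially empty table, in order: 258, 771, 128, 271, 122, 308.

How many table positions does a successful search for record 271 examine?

3

258: h=11 → slot 11
771: h=4 → slot 4
128: h=11, probe 11,12 → slot 12
271: h=11, probe 11,12,0 → slot 0
122: h=5 → slot 5
308: h=9 → slot 9
Table: [271, ., ., ., 771, 122, ., ., ., 308, ., 258, 128]
Lookup 271: h=11, probe 11,12,0 → found at 0.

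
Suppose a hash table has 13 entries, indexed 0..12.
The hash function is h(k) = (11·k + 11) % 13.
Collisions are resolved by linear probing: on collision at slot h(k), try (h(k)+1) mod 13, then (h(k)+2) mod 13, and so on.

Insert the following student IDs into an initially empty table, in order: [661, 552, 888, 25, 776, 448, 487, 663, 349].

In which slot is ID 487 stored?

4

661 hashes to 2; slot 2 is free → place at 2.
552 hashes to 12; slot 12 is free → place at 12.
888 hashes to 3; slot 3 is free → place at 3.
25 hashes to 0; slot 0 is free → place at 0.
776 hashes to 6; slot 6 is free → place at 6.
448 hashes to 12; 12,0 taken → place at 1.
487 hashes to 12; 12,0,1,2,3 taken → place at 4.
663 hashes to 11; slot 11 is free → place at 11.
349 hashes to 2; 2,3,4 taken → place at 5.
Table: [25, 448, 661, 888, 487, 349, 776, _, _, _, _, 663, 552]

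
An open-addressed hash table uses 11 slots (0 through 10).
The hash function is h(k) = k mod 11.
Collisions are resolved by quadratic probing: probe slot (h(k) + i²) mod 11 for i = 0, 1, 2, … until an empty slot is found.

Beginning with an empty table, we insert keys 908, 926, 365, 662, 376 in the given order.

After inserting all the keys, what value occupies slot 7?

376

908: h=6 → slot 6
926: h=2 → slot 2
365: h=2, probe 2,3 → slot 3
662: h=2, probe 2,3,6,0 → slot 0
376: h=2, probe 2,3,6,0,7 → slot 7
Table: [662, _, 926, 365, _, _, 908, 376, _, _, _]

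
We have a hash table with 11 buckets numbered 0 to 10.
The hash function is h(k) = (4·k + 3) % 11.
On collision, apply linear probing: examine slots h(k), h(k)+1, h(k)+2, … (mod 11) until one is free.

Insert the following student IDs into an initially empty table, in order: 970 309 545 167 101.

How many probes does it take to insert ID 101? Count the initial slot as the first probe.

3

970 hashes to 0; slot 0 is free → place at 0.
309 hashes to 7; slot 7 is free → place at 7.
545 hashes to 5; slot 5 is free → place at 5.
167 hashes to 0; 0 taken → place at 1.
101 hashes to 0; 0,1 taken → place at 2.
Table: [970, 167, 101, _, _, 545, _, 309, _, _, _]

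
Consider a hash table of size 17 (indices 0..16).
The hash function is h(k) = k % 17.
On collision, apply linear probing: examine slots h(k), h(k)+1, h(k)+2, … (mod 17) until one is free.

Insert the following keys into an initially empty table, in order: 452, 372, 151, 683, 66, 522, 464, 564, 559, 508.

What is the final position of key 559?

1

Insert 452: h=10, slot 10 empty → index 10.
Insert 372: h=15, slot 15 empty → index 15.
Insert 151: h=15, slot 15 occupied → index 16.
Insert 683: h=3, slot 3 empty → index 3.
Insert 66: h=15, slots 15,16 occupied → index 0.
Insert 522: h=12, slot 12 empty → index 12.
Insert 464: h=5, slot 5 empty → index 5.
Insert 564: h=3, slot 3 occupied → index 4.
Insert 559: h=15, slots 15,16,0 occupied → index 1.
Insert 508: h=15, slots 15,16,0,1 occupied → index 2.
Table: [66, 559, 508, 683, 564, 464, ∅, ∅, ∅, ∅, 452, ∅, 522, ∅, ∅, 372, 151]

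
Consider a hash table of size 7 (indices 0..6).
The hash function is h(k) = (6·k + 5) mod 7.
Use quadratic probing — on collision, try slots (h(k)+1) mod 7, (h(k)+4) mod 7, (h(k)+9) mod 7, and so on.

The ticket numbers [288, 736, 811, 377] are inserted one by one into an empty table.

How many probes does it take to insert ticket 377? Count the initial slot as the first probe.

Insert 288: h=4, slot 4 empty -> index 4.
Insert 736: h=4, slot 4 occupied -> index 5.
Insert 811: h=6, slot 6 empty -> index 6.
Insert 377: h=6, slot 6 occupied -> index 0.
Table: [377, _, _, _, 288, 736, 811]

2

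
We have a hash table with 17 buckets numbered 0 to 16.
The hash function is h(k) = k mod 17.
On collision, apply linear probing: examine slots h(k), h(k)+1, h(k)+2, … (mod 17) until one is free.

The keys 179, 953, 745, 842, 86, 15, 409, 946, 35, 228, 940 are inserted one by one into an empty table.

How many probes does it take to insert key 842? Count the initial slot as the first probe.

2

Insert 179: h=9, slot 9 empty -> index 9.
Insert 953: h=1, slot 1 empty -> index 1.
Insert 745: h=14, slot 14 empty -> index 14.
Insert 842: h=9, slot 9 occupied -> index 10.
Insert 86: h=1, slot 1 occupied -> index 2.
Insert 15: h=15, slot 15 empty -> index 15.
Insert 409: h=1, slots 1,2 occupied -> index 3.
Insert 946: h=11, slot 11 empty -> index 11.
Insert 35: h=1, slots 1,2,3 occupied -> index 4.
Insert 228: h=7, slot 7 empty -> index 7.
Insert 940: h=5, slot 5 empty -> index 5.
Table: [—, 953, 86, 409, 35, 940, —, 228, —, 179, 842, 946, —, —, 745, 15, —]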